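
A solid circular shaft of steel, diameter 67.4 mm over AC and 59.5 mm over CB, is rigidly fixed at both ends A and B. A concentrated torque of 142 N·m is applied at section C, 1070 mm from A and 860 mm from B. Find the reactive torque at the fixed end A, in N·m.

Compatibility: T_A·a/J_AC = T_B·b/J_CB with T_A + T_B = T₀.
J_AC = 2.03×10^-6 m⁴, J_CB = 1.23×10^-6 m⁴, so T_A = T₀·(J_AC/a)/((J_AC/a)+(J_CB/b)) = 80.88 N·m, T_B = 61.12 N·m.

80.9 N·m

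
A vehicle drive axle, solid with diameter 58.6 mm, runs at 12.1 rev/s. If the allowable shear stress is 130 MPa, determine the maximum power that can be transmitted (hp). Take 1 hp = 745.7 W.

J = πd⁴/32 = π(0.0586)⁴/32 = 1.158×10^-6 m⁴.
T_max = τ_allow·J/r = 1.30×10^8 × 1.158×10^-6 / 0.0293 = 5136 N·m.
ω = 2π·12.1 = 76.03 rad/s, so P_max = T_max·ω = 3.905×10^5 W.

524 hp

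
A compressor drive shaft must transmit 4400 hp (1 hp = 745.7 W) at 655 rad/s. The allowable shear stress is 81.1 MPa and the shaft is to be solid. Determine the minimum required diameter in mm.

68.0 mm

ω = 655 rad/s, so T = P/ω = 4400×745.7 / 655.0 = 5009 N·m.
For a solid shaft τ_max = 16T/(πd³), so d = (16T/(π τ_allow))^(1/3) = (16·5009/(π·8.11×10^7))^(1/3) = 0.06801 m.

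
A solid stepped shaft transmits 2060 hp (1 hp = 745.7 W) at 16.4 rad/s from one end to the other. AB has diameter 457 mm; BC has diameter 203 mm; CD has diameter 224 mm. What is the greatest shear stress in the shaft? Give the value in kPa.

57000 kPa

ω = 16.4 rad/s, so T = P/ω = 2060×745.7 / 16.40 = 93670 N·m.
Under the same torque, τ_max = 16T/(πd³) is largest where d is smallest — segment BC (d = 203 mm).
τ_max = 16·93670/(π·(0.203)³) = 5.703×10^7 Pa.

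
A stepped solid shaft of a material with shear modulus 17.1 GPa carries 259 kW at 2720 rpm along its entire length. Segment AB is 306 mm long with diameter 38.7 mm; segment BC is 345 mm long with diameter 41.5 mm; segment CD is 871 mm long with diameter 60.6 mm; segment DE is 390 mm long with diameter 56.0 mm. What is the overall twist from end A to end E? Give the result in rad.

ω = 2π·2720/60 = 284.8 rad/s, so T = P/ω = 259×10³ / 284.8 = 909.3 N·m.
J_AB = π(0.0387)⁴/32 = 2.20×10^-7 m⁴; J_BC = π(0.0415)⁴/32 = 2.91×10^-7 m⁴; J_CD = π(0.0606)⁴/32 = 1.32×10^-6 m⁴; J_DE = π(0.0560)⁴/32 = 9.65×10^-7 m⁴.
θ = (T/G)·Σ L_i/J_i = (909.3/17.1×10⁹)·(0.306/2.20×10^-7 + 0.345/2.91×10^-7 + 0.871/1.32×10^-6 + 0.390/9.65×10^-7) = 0.1933 rad.

0.193 rad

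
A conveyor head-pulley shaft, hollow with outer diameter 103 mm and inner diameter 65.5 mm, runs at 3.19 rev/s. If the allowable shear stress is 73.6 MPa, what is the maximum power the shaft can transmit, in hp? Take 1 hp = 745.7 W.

355 hp

J = π(d_o⁴ − d_i⁴)/32 = π(0.103⁴ − 0.0655⁴)/32 = 9.243×10^-6 m⁴.
T_max = τ_allow·J/r = 7.36×10^7 × 9.243×10^-6 / 0.0515 = 13210 N·m.
ω = 2π·3.19 = 20.04 rad/s, so P_max = T_max·ω = 2.648×10^5 W.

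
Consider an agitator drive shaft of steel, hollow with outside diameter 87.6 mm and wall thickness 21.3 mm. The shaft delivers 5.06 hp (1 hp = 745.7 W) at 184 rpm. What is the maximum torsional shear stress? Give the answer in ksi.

0.231 ksi

ω = 2π·184/60 = 19.27 rad/s, so T = P/ω = 5.06×745.7 / 19.27 = 195.8 N·m.
J = π(d_o⁴ − d_i⁴)/32 = π(0.0876⁴ − 0.0450⁴)/32 = 5.379×10^-6 m⁴.
τ_max = T·r/J = 195.8 × 0.0438 / 5.379×10^-6 = 1.595×10^6 Pa.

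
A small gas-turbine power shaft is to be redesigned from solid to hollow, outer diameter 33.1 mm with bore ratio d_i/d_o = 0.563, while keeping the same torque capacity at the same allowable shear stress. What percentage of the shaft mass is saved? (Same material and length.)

Equal τ_max and T ⇒ the solid shaft needs d_s³ = d_o³(1−k⁴), so d_s = 33.1·(1−0.563⁴)^(1/3) = 31.95 mm.
Area ratio A_h/A_s = d_o²(1−k²)/d_s² = (1−k²)/(1−k⁴)^(2/3) = 0.7330.
Mass saving = 1 − 0.7330 = 26.7 %.

26.7 %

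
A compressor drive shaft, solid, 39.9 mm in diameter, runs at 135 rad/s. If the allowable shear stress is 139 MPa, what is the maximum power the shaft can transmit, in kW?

234 kW

J = πd⁴/32 = π(0.0399)⁴/32 = 2.488×10^-7 m⁴.
T_max = τ_allow·J/r = 1.39×10^8 × 2.488×10^-7 / 0.0199 = 1734 N·m.
ω = 135 rad/s, so P_max = T_max·ω = 2.340×10^5 W.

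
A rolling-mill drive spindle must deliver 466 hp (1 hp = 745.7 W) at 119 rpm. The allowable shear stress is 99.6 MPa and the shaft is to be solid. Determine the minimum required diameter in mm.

113 mm

ω = 2π·119/60 = 12.46 rad/s, so T = P/ω = 466×745.7 / 12.46 = 27890 N·m.
For a solid shaft τ_max = 16T/(πd³), so d = (16T/(π τ_allow))^(1/3) = (16·27890/(π·9.96×10^7))^(1/3) = 0.1126 m.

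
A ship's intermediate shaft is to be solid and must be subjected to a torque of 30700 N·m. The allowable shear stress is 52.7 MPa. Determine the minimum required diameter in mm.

For a solid shaft τ_max = 16T/(πd³), so d = (16T/(π τ_allow))^(1/3) = (16·30700/(π·5.27×10^7))^(1/3) = 0.1437 m.

144 mm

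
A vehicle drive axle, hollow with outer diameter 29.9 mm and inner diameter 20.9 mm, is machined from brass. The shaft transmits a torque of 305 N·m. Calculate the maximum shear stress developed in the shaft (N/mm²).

J = π(d_o⁴ − d_i⁴)/32 = π(0.0299⁴ − 0.0209⁴)/32 = 5.973×10^-8 m⁴.
τ_max = T·r/J = 305.0 × 0.0149 / 5.973×10^-8 = 7.633×10^7 Pa.

76.3 N/mm²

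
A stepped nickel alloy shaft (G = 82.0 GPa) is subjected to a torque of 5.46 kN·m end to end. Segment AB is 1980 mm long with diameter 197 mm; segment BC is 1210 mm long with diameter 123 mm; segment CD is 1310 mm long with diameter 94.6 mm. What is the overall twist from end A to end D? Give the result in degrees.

J_AB = π(0.197)⁴/32 = 1.48×10^-4 m⁴; J_BC = π(0.123)⁴/32 = 2.25×10^-5 m⁴; J_CD = π(0.0946)⁴/32 = 7.86×10^-6 m⁴.
θ = (T/G)·Σ L_i/J_i = (5460/82.0×10⁹)·(1.98/1.48×10^-4 + 1.21/2.25×10^-5 + 1.31/7.86×10^-6) = 0.01557 rad.

0.892°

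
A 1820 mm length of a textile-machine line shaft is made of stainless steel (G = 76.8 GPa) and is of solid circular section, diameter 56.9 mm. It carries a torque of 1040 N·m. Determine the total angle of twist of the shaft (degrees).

J = πd⁴/32 = π(0.0569)⁴/32 = 1.029×10^-6 m⁴.
θ = T·L/(G·J) = 1040 × 1.82 / (76.8×10⁹ × 1.029×10^-6) = 0.02395 rad.

1.37°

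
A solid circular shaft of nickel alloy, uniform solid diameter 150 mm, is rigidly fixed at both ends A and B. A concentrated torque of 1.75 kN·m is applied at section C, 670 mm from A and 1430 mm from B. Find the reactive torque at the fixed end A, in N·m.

With uniform GJ and both ends fixed, compatibility θ_AC = θ_CB gives T_A·a = T_B·b, together with T_A + T_B = T₀.
T_A = T₀·b/(a+b) = 1750·1430/2100 = 1192 N·m; T_B = 558.3 N·m.

1190 N·m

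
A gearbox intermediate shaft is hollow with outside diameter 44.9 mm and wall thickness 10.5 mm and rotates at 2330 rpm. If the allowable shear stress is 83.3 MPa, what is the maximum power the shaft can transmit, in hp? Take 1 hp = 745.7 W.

J = π(d_o⁴ − d_i⁴)/32 = π(0.0449⁴ − 0.0239⁴)/32 = 3.670×10^-7 m⁴.
T_max = τ_allow·J/r = 8.33×10^7 × 3.670×10^-7 / 0.0224 = 1362 N·m.
ω = 2π·2330/60 = 244.0 rad/s, so P_max = T_max·ω = 3.322×10^5 W.

446 hp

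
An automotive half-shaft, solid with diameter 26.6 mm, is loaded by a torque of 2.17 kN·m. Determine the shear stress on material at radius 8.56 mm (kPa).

J = πd⁴/32 = π(0.0266)⁴/32 = 4.915×10^-8 m⁴.
Shear stress varies linearly with radius: τ = T·r/J = 2170 × 0.00856 / 4.915×10^-8 = 3.779×10^8 Pa.

378000 kPa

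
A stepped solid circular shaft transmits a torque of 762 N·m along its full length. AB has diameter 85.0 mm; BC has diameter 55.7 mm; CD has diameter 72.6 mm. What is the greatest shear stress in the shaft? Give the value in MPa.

Under the same torque, τ_max = 16T/(πd³) is largest where d is smallest — segment BC (d = 55.7 mm).
τ_max = 16·762.0/(π·(0.0557)³) = 2.246×10^7 Pa.

22.5 MPa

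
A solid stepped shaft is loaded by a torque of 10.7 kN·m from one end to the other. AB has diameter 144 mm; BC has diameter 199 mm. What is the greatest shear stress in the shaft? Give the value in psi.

Under the same torque, τ_max = 16T/(πd³) is largest where d is smallest — segment AB (d = 144 mm).
τ_max = 16·10700/(π·(0.144)³) = 1.825×10^7 Pa.

2650 psi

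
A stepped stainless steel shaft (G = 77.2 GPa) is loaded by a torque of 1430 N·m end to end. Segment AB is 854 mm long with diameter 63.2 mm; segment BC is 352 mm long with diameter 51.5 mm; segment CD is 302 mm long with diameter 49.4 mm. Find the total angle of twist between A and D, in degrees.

J_AB = π(0.0632)⁴/32 = 1.57×10^-6 m⁴; J_BC = π(0.0515)⁴/32 = 6.91×10^-7 m⁴; J_CD = π(0.0494)⁴/32 = 5.85×10^-7 m⁴.
θ = (T/G)·Σ L_i/J_i = (1430/77.2×10⁹)·(0.854/1.57×10^-6 + 0.352/6.91×10^-7 + 0.302/5.85×10^-7) = 0.02911 rad.

1.67°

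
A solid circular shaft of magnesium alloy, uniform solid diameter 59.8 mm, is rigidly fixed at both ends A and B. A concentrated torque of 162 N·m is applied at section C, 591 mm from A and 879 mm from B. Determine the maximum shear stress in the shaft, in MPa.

2.31 MPa

With uniform GJ and both ends fixed, compatibility θ_AC = θ_CB gives T_A·a = T_B·b, together with T_A + T_B = T₀.
T_A = T₀·b/(a+b) = 162.0·879/1470 = 96.87 N·m; T_B = 65.13 N·m.
τ in each portion: τ_AC = 2.31×10^6 Pa, τ_CB = 1.55×10^6 Pa; maximum is in AC.
τ_max = T_AC·r/J = 96.87·0.0299/1.26×10^-6 = 2.307×10^6 Pa.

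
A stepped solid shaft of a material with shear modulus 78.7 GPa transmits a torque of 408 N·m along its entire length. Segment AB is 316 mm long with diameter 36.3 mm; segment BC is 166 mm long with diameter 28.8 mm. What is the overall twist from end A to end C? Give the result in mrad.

22.4 mrad

J_AB = π(0.0363)⁴/32 = 1.70×10^-7 m⁴; J_BC = π(0.0288)⁴/32 = 6.75×10^-8 m⁴.
θ = (T/G)·Σ L_i/J_i = (408.0/78.7×10⁹)·(0.316/1.70×10^-7 + 0.166/6.75×10^-8) = 0.02235 rad.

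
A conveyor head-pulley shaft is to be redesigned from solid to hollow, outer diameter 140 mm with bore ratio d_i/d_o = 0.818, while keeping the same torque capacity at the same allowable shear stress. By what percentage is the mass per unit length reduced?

Equal τ_max and T ⇒ the solid shaft needs d_s³ = d_o³(1−k⁴), so d_s = 140·(1−0.818⁴)^(1/3) = 114.9 mm.
Area ratio A_h/A_s = d_o²(1−k²)/d_s² = (1−k²)/(1−k⁴)^(2/3) = 0.4915.
Mass saving = 1 − 0.4915 = 50.8 %.

50.8 %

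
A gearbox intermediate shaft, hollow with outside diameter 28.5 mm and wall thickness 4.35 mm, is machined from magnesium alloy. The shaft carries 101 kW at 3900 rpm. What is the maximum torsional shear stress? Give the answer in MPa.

70.9 MPa

ω = 2π·3900/60 = 408.4 rad/s, so T = P/ω = 101×10³ / 408.4 = 247.3 N·m.
J = π(d_o⁴ − d_i⁴)/32 = π(0.0285⁴ − 0.0198⁴)/32 = 4.968×10^-8 m⁴.
τ_max = T·r/J = 247.3 × 0.0143 / 4.968×10^-8 = 7.093×10^7 Pa.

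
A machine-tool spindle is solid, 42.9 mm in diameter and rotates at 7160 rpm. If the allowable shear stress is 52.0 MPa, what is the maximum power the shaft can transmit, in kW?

604 kW

J = πd⁴/32 = π(0.0429)⁴/32 = 3.325×10^-7 m⁴.
T_max = τ_allow·J/r = 5.20×10^7 × 3.325×10^-7 / 0.0215 = 806.1 N·m.
ω = 2π·7160/60 = 749.8 rad/s, so P_max = T_max·ω = 6.044×10^5 W.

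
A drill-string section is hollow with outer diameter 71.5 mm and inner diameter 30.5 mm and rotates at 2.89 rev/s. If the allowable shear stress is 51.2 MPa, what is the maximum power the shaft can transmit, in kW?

J = π(d_o⁴ − d_i⁴)/32 = π(0.0715⁴ − 0.0305⁴)/32 = 2.481×10^-6 m⁴.
T_max = τ_allow·J/r = 5.12×10^7 × 2.481×10^-6 / 0.0357 = 3553 N·m.
ω = 2π·2.89 = 18.16 rad/s, so P_max = T_max·ω = 6.452×10^4 W.

64.5 kW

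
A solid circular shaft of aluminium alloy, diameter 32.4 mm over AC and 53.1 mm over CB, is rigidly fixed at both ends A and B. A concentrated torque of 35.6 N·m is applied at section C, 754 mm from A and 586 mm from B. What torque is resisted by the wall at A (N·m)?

Compatibility: T_A·a/J_AC = T_B·b/J_CB with T_A + T_B = T₀.
J_AC = 1.08×10^-7 m⁴, J_CB = 7.81×10^-7 m⁴, so T_A = T₀·(J_AC/a)/((J_AC/a)+(J_CB/b)) = 3.462 N·m, T_B = 32.14 N·m.

3.46 N·m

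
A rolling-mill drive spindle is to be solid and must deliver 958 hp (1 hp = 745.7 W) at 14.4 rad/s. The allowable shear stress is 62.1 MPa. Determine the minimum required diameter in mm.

ω = 14.4 rad/s, so T = P/ω = 958×745.7 / 14.40 = 49610 N·m.
For a solid shaft τ_max = 16T/(πd³), so d = (16T/(π τ_allow))^(1/3) = (16·49610/(π·6.21×10^7))^(1/3) = 0.1596 m.

160 mm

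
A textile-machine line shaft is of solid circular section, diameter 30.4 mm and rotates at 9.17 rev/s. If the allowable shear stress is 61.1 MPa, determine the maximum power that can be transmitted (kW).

J = πd⁴/32 = π(0.0304)⁴/32 = 8.385×10^-8 m⁴.
T_max = τ_allow·J/r = 6.11×10^7 × 8.385×10^-8 / 0.0152 = 337.0 N·m.
ω = 2π·9.17 = 57.62 rad/s, so P_max = T_max·ω = 1.942×10^4 W.

19.4 kW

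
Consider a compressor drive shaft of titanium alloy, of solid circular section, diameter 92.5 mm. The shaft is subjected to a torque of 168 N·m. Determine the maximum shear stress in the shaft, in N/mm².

J = πd⁴/32 = π(0.0925)⁴/32 = 7.187×10^-6 m⁴.
τ_max = T·r/J = 168.0 × 0.0462 / 7.187×10^-6 = 1.081×10^6 Pa.

1.08 N/mm²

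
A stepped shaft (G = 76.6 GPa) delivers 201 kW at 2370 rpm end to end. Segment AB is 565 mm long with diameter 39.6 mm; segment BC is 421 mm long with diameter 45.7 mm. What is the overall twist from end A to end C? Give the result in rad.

ω = 2π·2370/60 = 248.2 rad/s, so T = P/ω = 201×10³ / 248.2 = 809.9 N·m.
J_AB = π(0.0396)⁴/32 = 2.41×10^-7 m⁴; J_BC = π(0.0457)⁴/32 = 4.28×10^-7 m⁴.
θ = (T/G)·Σ L_i/J_i = (809.9/76.6×10⁹)·(0.565/2.41×10^-7 + 0.421/4.28×10^-7) = 0.03514 rad.

0.0351 rad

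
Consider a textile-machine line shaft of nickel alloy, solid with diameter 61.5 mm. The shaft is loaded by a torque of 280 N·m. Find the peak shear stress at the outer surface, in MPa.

6.13 MPa

J = πd⁴/32 = π(0.0615)⁴/32 = 1.404×10^-6 m⁴.
τ_max = T·r/J = 280.0 × 0.0307 / 1.404×10^-6 = 6.131×10^6 Pa.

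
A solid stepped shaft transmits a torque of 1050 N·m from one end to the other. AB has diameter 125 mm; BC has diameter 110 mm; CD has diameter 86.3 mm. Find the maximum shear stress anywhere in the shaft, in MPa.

8.32 MPa

Under the same torque, τ_max = 16T/(πd³) is largest where d is smallest — segment CD (d = 86.3 mm).
τ_max = 16·1050/(π·(0.0863)³) = 8.320×10^6 Pa.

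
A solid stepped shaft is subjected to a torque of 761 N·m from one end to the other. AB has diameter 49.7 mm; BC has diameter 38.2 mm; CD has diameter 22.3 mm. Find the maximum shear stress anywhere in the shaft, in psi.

Under the same torque, τ_max = 16T/(πd³) is largest where d is smallest — segment CD (d = 22.3 mm).
τ_max = 16·761.0/(π·(0.0223)³) = 3.495×10^8 Pa.

50700 psi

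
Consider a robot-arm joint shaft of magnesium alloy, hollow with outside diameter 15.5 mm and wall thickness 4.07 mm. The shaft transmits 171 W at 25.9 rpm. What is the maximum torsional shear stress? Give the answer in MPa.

90.8 MPa

ω = 2π·25.9/60 = 2.712 rad/s, so T = P/ω = 171 / 2.712 = 63.05 N·m.
J = π(d_o⁴ − d_i⁴)/32 = π(0.0155⁴ − 0.00736⁴)/32 = 5.379×10^-9 m⁴.
τ_max = T·r/J = 63.05 × 0.00775 / 5.379×10^-9 = 9.085×10^7 Pa.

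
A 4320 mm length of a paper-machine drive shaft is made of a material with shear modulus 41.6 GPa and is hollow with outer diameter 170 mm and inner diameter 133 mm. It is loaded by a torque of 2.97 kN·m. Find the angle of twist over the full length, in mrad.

6.01 mrad

J = π(d_o⁴ − d_i⁴)/32 = π(0.170⁴ − 0.133⁴)/32 = 5.128×10^-5 m⁴.
θ = T·L/(G·J) = 2970 × 4.32 / (41.6×10⁹ × 5.128×10^-5) = 6.015×10^-3 rad.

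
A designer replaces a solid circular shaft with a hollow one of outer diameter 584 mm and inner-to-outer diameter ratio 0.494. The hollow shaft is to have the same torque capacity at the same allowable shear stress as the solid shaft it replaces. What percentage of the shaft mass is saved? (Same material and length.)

Equal τ_max and T ⇒ the solid shaft needs d_s³ = d_o³(1−k⁴), so d_s = 584·(1−0.494⁴)^(1/3) = 572.2 mm.
Area ratio A_h/A_s = d_o²(1−k²)/d_s² = (1−k²)/(1−k⁴)^(2/3) = 0.7876.
Mass saving = 1 − 0.7876 = 21.2 %.

21.2 %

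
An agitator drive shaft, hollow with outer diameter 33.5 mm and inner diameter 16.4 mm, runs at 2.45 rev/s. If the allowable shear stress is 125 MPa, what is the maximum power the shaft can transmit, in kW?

13.4 kW

J = π(d_o⁴ − d_i⁴)/32 = π(0.0335⁴ − 0.0164⁴)/32 = 1.165×10^-7 m⁴.
T_max = τ_allow·J/r = 1.25×10^8 × 1.165×10^-7 / 0.0168 = 869.7 N·m.
ω = 2π·2.45 = 15.39 rad/s, so P_max = T_max·ω = 1.339×10^4 W.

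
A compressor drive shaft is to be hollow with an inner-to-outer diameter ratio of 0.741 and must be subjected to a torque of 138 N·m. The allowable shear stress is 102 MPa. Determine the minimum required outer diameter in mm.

21.4 mm

For a hollow shaft with d_i/d_o = 0.741: τ_max = 16T/(π d_o³ (1−k⁴)), so d_o = [16T/(π τ_allow (1−k⁴))]^(1/3) = [16·138.0/(π·1.02×10^8·0.6985)]^(1/3) = 0.02145 m.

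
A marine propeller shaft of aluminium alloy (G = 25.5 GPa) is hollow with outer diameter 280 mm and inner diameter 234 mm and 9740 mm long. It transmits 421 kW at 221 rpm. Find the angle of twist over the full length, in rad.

ω = 2π·221/60 = 23.14 rad/s, so T = P/ω = 421×10³ / 23.14 = 18190 N·m.
J = π(d_o⁴ − d_i⁴)/32 = π(0.280⁴ − 0.234⁴)/32 = 3.091×10^-4 m⁴.
θ = T·L/(G·J) = 18190 × 9.74 / (25.5×10⁹ × 3.091×10^-4) = 0.02248 rad.

0.0225 rad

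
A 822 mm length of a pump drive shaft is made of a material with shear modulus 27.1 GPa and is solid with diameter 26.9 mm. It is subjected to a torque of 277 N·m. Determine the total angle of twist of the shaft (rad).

0.163 rad

J = πd⁴/32 = π(0.0269)⁴/32 = 5.141×10^-8 m⁴.
θ = T·L/(G·J) = 277.0 × 0.822 / (27.1×10⁹ × 5.141×10^-8) = 0.1634 rad.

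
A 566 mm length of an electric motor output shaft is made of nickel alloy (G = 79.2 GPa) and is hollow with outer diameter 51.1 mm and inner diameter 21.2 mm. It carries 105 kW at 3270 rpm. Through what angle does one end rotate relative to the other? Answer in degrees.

0.193°

ω = 2π·3270/60 = 342.4 rad/s, so T = P/ω = 105×10³ / 342.4 = 306.6 N·m.
J = π(d_o⁴ − d_i⁴)/32 = π(0.0511⁴ − 0.0212⁴)/32 = 6.496×10^-7 m⁴.
θ = T·L/(G·J) = 306.6 × 0.566 / (79.2×10⁹ × 6.496×10^-7) = 3.374×10^-3 rad.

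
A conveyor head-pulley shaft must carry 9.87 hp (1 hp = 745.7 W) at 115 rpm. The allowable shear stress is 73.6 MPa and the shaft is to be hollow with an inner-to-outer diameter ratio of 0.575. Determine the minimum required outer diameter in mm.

36.2 mm

ω = 2π·115/60 = 12.04 rad/s, so T = P/ω = 9.87×745.7 / 12.04 = 611.2 N·m.
For a hollow shaft with d_i/d_o = 0.575: τ_max = 16T/(π d_o³ (1−k⁴)), so d_o = [16T/(π τ_allow (1−k⁴))]^(1/3) = [16·611.2/(π·7.36×10^7·0.8907)]^(1/3) = 0.03621 m.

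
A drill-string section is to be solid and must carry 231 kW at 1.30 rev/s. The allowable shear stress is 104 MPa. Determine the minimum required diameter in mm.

ω = 2π·1.30 = 8.168 rad/s, so T = P/ω = 231×10³ / 8.168 = 28280 N·m.
For a solid shaft τ_max = 16T/(πd³), so d = (16T/(π τ_allow))^(1/3) = (16·28280/(π·1.04×10^8))^(1/3) = 0.1115 m.

111 mm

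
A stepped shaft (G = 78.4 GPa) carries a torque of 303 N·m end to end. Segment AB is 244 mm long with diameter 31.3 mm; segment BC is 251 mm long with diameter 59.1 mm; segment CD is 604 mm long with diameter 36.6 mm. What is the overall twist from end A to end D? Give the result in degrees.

J_AB = π(0.0313)⁴/32 = 9.42×10^-8 m⁴; J_BC = π(0.0591)⁴/32 = 1.20×10^-6 m⁴; J_CD = π(0.0366)⁴/32 = 1.76×10^-7 m⁴.
θ = (T/G)·Σ L_i/J_i = (303.0/78.4×10⁹)·(0.244/9.42×10^-8 + 0.251/1.20×10^-6 + 0.604/1.76×10^-7) = 0.02407 rad.

1.38°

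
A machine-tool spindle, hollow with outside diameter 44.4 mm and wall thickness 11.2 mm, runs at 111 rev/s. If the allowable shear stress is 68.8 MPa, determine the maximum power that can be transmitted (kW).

J = π(d_o⁴ − d_i⁴)/32 = π(0.0444⁴ − 0.0220⁴)/32 = 3.585×10^-7 m⁴.
T_max = τ_allow·J/r = 6.88×10^7 × 3.585×10^-7 / 0.0222 = 1111 N·m.
ω = 2π·111 = 697.4 rad/s, so P_max = T_max·ω = 7.749×10^5 W.

775 kW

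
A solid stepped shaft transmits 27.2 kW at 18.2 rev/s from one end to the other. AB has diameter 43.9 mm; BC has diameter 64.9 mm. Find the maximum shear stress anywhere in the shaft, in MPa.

ω = 2π·18.2 = 114.4 rad/s, so T = P/ω = 27.2×10³ / 114.4 = 237.9 N·m.
Under the same torque, τ_max = 16T/(πd³) is largest where d is smallest — segment AB (d = 43.9 mm).
τ_max = 16·237.9/(π·(0.0439)³) = 1.432×10^7 Pa.

14.3 MPa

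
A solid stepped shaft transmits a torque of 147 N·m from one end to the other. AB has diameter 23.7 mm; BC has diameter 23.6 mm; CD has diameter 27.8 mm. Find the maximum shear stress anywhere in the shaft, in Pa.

Under the same torque, τ_max = 16T/(πd³) is largest where d is smallest — segment BC (d = 23.6 mm).
τ_max = 16·147.0/(π·(0.0236)³) = 5.696×10^7 Pa.

5.70e7 Pa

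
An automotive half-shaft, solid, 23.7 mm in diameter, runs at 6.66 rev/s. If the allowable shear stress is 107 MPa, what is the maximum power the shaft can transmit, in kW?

J = πd⁴/32 = π(0.0237)⁴/32 = 3.097×10^-8 m⁴.
T_max = τ_allow·J/r = 1.07×10^8 × 3.097×10^-8 / 0.0118 = 279.7 N·m.
ω = 2π·6.66 = 41.85 rad/s, so P_max = T_max·ω = 1.170×10^4 W.

11.7 kW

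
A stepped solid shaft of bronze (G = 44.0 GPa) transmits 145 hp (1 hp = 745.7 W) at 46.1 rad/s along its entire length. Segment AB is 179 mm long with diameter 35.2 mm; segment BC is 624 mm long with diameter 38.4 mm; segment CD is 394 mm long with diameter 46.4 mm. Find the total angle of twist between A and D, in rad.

0.265 rad

ω = 46.1 rad/s, so T = P/ω = 145×745.7 / 46.10 = 2345 N·m.
J_AB = π(0.0352)⁴/32 = 1.51×10^-7 m⁴; J_BC = π(0.0384)⁴/32 = 2.13×10^-7 m⁴; J_CD = π(0.0464)⁴/32 = 4.55×10^-7 m⁴.
θ = (T/G)·Σ L_i/J_i = (2345/44.0×10⁹)·(0.179/1.51×10^-7 + 0.624/2.13×10^-7 + 0.394/4.55×10^-7) = 0.2653 rad.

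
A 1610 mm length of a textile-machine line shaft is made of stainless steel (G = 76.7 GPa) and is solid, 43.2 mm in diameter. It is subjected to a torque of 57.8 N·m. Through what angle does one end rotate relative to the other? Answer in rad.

J = πd⁴/32 = π(0.0432)⁴/32 = 3.419×10^-7 m⁴.
θ = T·L/(G·J) = 57.80 × 1.61 / (76.7×10⁹ × 3.419×10^-7) = 3.548×10^-3 rad.

0.00355 rad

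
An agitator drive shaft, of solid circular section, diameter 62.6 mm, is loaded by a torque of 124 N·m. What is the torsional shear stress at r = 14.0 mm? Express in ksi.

J = πd⁴/32 = π(0.0626)⁴/32 = 1.508×10^-6 m⁴.
Shear stress varies linearly with radius: τ = T·r/J = 124.0 × 0.0140 / 1.508×10^-6 = 1.151×10^6 Pa.

0.167 ksi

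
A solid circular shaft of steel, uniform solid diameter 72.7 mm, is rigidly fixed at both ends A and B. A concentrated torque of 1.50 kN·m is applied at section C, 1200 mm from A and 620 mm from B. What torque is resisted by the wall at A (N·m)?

With uniform GJ and both ends fixed, compatibility θ_AC = θ_CB gives T_A·a = T_B·b, together with T_A + T_B = T₀.
T_A = T₀·b/(a+b) = 1500·620/1820 = 511.0 N·m; T_B = 989.0 N·m.

511 N·m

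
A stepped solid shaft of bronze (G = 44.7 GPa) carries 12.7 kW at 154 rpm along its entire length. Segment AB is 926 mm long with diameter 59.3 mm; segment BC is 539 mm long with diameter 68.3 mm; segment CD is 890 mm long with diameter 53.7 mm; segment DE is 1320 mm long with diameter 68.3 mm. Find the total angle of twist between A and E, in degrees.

2.75°

ω = 2π·154/60 = 16.13 rad/s, so T = P/ω = 12.7×10³ / 16.13 = 787.5 N·m.
J_AB = π(0.0593)⁴/32 = 1.21×10^-6 m⁴; J_BC = π(0.0683)⁴/32 = 2.14×10^-6 m⁴; J_CD = π(0.0537)⁴/32 = 8.16×10^-7 m⁴; J_DE = π(0.0683)⁴/32 = 2.14×10^-6 m⁴.
θ = (T/G)·Σ L_i/J_i = (787.5/44.7×10⁹)·(0.926/1.21×10^-6 + 0.539/2.14×10^-6 + 0.890/8.16×10^-7 + 1.32/2.14×10^-6) = 0.04797 rad.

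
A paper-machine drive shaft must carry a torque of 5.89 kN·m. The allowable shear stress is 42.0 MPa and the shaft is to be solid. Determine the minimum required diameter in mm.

For a solid shaft τ_max = 16T/(πd³), so d = (16T/(π τ_allow))^(1/3) = (16·5890/(π·4.20×10^7))^(1/3) = 0.08939 m.

89.4 mm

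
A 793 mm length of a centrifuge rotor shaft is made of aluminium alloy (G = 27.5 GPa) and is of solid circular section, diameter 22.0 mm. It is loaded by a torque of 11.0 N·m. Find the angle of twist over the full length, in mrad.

13.8 mrad

J = πd⁴/32 = π(0.0220)⁴/32 = 2.300×10^-8 m⁴.
θ = T·L/(G·J) = 11.00 × 0.793 / (27.5×10⁹ × 2.300×10^-8) = 0.01379 rad.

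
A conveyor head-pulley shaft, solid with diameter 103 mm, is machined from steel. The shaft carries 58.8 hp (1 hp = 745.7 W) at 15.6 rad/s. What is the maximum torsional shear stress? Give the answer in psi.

ω = 15.6 rad/s, so T = P/ω = 58.8×745.7 / 15.60 = 2811 N·m.
J = πd⁴/32 = π(0.103)⁴/32 = 1.105×10^-5 m⁴.
τ_max = T·r/J = 2811 × 0.0515 / 1.105×10^-5 = 1.310×10^7 Pa.

1900 psi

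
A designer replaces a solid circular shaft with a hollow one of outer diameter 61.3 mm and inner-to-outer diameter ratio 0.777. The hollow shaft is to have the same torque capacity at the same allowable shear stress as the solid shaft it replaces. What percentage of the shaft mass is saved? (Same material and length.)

46.4 %

Equal τ_max and T ⇒ the solid shaft needs d_s³ = d_o³(1−k⁴), so d_s = 61.3·(1−0.777⁴)^(1/3) = 52.70 mm.
Area ratio A_h/A_s = d_o²(1−k²)/d_s² = (1−k²)/(1−k⁴)^(2/3) = 0.5361.
Mass saving = 1 − 0.5361 = 46.4 %.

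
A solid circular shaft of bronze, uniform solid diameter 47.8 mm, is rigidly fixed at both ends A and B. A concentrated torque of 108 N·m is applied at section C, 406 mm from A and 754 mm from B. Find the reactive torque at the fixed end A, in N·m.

With uniform GJ and both ends fixed, compatibility θ_AC = θ_CB gives T_A·a = T_B·b, together with T_A + T_B = T₀.
T_A = T₀·b/(a+b) = 108.0·754/1160 = 70.20 N·m; T_B = 37.80 N·m.

70.2 N·m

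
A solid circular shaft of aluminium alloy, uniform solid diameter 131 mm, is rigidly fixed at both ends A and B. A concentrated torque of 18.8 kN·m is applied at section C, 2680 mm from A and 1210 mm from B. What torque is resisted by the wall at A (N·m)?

5850 N·m

With uniform GJ and both ends fixed, compatibility θ_AC = θ_CB gives T_A·a = T_B·b, together with T_A + T_B = T₀.
T_A = T₀·b/(a+b) = 18800·1210/3890 = 5848 N·m; T_B = 12950 N·m.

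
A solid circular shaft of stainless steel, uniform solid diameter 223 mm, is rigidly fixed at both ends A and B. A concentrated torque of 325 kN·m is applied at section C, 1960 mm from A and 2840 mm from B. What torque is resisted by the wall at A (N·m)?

192000 N·m

With uniform GJ and both ends fixed, compatibility θ_AC = θ_CB gives T_A·a = T_B·b, together with T_A + T_B = T₀.
T_A = T₀·b/(a+b) = 325000·2840/4800 = 192300 N·m; T_B = 132700 N·m.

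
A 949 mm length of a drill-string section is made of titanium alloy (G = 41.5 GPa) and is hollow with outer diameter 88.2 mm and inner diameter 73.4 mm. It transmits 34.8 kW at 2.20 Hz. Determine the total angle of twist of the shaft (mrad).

ω = 2π·2.20 = 13.82 rad/s, so T = P/ω = 34.8×10³ / 13.82 = 2518 N·m.
J = π(d_o⁴ − d_i⁴)/32 = π(0.0882⁴ − 0.0734⁴)/32 = 3.092×10^-6 m⁴.
θ = T·L/(G·J) = 2518 × 0.949 / (41.5×10⁹ × 3.092×10^-6) = 0.01862 rad.

18.6 mrad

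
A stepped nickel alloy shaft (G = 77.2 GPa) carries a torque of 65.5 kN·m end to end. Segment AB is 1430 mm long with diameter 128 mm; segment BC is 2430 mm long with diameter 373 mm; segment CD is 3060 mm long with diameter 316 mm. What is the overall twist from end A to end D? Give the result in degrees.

2.85°

J_AB = π(0.128)⁴/32 = 2.64×10^-5 m⁴; J_BC = π(0.373)⁴/32 = 1.90×10^-3 m⁴; J_CD = π(0.316)⁴/32 = 9.79×10^-4 m⁴.
θ = (T/G)·Σ L_i/J_i = (65500/77.2×10⁹)·(1.43/2.64×10^-5 + 2.43/1.90×10^-3 + 3.06/9.79×10^-4) = 0.04978 rad.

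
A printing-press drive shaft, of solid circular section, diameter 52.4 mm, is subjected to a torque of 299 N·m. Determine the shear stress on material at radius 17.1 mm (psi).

J = πd⁴/32 = π(0.0524)⁴/32 = 7.402×10^-7 m⁴.
Shear stress varies linearly with radius: τ = T·r/J = 299.0 × 0.0171 / 7.402×10^-7 = 6.908×10^6 Pa.

1000 psi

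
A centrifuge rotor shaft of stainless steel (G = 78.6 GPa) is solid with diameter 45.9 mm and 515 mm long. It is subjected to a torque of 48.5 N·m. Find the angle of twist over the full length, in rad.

7.29e-4 rad

J = πd⁴/32 = π(0.0459)⁴/32 = 4.358×10^-7 m⁴.
θ = T·L/(G·J) = 48.50 × 0.515 / (78.6×10⁹ × 4.358×10^-7) = 7.292×10^-4 rad.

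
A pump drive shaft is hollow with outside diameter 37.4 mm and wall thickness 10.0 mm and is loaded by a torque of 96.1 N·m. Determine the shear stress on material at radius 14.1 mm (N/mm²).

J = π(d_o⁴ − d_i⁴)/32 = π(0.0374⁴ − 0.0174⁴)/32 = 1.831×10^-7 m⁴.
Shear stress varies linearly with radius: τ = T·r/J = 96.10 × 0.0141 / 1.831×10^-7 = 7.401×10^6 Pa.

7.40 N/mm²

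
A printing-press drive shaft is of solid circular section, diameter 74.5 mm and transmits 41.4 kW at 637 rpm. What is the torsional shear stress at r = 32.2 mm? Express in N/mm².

6.61 N/mm²

ω = 2π·637/60 = 66.71 rad/s, so T = P/ω = 41.4×10³ / 66.71 = 620.6 N·m.
J = πd⁴/32 = π(0.0745)⁴/32 = 3.024×10^-6 m⁴.
Shear stress varies linearly with radius: τ = T·r/J = 620.6 × 0.0322 / 3.024×10^-6 = 6.608×10^6 Pa.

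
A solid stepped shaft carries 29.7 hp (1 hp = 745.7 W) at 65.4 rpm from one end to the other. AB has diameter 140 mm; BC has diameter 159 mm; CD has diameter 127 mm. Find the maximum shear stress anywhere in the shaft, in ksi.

1.17 ksi

ω = 2π·65.4/60 = 6.849 rad/s, so T = P/ω = 29.7×745.7 / 6.849 = 3234 N·m.
Under the same torque, τ_max = 16T/(πd³) is largest where d is smallest — segment CD (d = 127 mm).
τ_max = 16·3234/(π·(0.127)³) = 8.040×10^6 Pa.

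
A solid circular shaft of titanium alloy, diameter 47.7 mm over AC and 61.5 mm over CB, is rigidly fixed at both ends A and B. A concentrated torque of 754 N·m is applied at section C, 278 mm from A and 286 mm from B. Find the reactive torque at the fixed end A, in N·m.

205 N·m

Compatibility: T_A·a/J_AC = T_B·b/J_CB with T_A + T_B = T₀.
J_AC = 5.08×10^-7 m⁴, J_CB = 1.40×10^-6 m⁴, so T_A = T₀·(J_AC/a)/((J_AC/a)+(J_CB/b)) = 204.6 N·m, T_B = 549.4 N·m.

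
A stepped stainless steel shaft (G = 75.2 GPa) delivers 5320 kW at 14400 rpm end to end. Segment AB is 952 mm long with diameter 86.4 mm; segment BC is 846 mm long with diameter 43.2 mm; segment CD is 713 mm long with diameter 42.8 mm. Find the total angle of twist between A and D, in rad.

0.226 rad

ω = 2π·14400/60 = 1508 rad/s, so T = P/ω = 5320×10³ / 1508 = 3528 N·m.
J_AB = π(0.0864)⁴/32 = 5.47×10^-6 m⁴; J_BC = π(0.0432)⁴/32 = 3.42×10^-7 m⁴; J_CD = π(0.0428)⁴/32 = 3.29×10^-7 m⁴.
θ = (T/G)·Σ L_i/J_i = (3528/75.2×10⁹)·(0.952/5.47×10^-6 + 0.846/3.42×10^-7 + 0.713/3.29×10^-7) = 0.2258 rad.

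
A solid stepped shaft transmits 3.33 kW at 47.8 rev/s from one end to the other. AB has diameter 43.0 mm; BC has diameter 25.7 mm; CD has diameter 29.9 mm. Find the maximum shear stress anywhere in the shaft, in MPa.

ω = 2π·47.8 = 300.3 rad/s, so T = P/ω = 3.33×10³ / 300.3 = 11.09 N·m.
Under the same torque, τ_max = 16T/(πd³) is largest where d is smallest — segment BC (d = 25.7 mm).
τ_max = 16·11.09/(π·(0.0257)³) = 3.327×10^6 Pa.

3.33 MPa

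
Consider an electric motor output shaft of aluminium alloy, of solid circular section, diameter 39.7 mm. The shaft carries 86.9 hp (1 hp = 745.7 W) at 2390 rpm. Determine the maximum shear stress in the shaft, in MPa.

ω = 2π·2390/60 = 250.3 rad/s, so T = P/ω = 86.9×745.7 / 250.3 = 258.9 N·m.
J = πd⁴/32 = π(0.0397)⁴/32 = 2.439×10^-7 m⁴.
τ_max = T·r/J = 258.9 × 0.0199 / 2.439×10^-7 = 2.107×10^7 Pa.

21.1 MPa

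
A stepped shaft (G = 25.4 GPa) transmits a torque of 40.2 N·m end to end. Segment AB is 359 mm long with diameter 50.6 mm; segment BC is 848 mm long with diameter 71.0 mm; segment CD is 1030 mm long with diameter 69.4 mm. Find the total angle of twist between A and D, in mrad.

2.14 mrad

J_AB = π(0.0506)⁴/32 = 6.44×10^-7 m⁴; J_BC = π(0.0710)⁴/32 = 2.49×10^-6 m⁴; J_CD = π(0.0694)⁴/32 = 2.28×10^-6 m⁴.
θ = (T/G)·Σ L_i/J_i = (40.20/25.4×10⁹)·(0.359/6.44×10^-7 + 0.848/2.49×10^-6 + 1.03/2.28×10^-6) = 2.137×10^-3 rad.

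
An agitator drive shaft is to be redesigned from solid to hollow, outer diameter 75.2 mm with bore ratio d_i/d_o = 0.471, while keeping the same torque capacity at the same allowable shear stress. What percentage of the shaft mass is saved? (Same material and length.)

19.5 %

Equal τ_max and T ⇒ the solid shaft needs d_s³ = d_o³(1−k⁴), so d_s = 75.2·(1−0.471⁴)^(1/3) = 73.95 mm.
Area ratio A_h/A_s = d_o²(1−k²)/d_s² = (1−k²)/(1−k⁴)^(2/3) = 0.8048.
Mass saving = 1 − 0.8048 = 19.5 %.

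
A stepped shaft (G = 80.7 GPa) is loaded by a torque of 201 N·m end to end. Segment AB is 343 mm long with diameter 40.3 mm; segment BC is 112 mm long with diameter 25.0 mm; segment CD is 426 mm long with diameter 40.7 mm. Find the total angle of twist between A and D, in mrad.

J_AB = π(0.0403)⁴/32 = 2.59×10^-7 m⁴; J_BC = π(0.0250)⁴/32 = 3.83×10^-8 m⁴; J_CD = π(0.0407)⁴/32 = 2.69×10^-7 m⁴.
θ = (T/G)·Σ L_i/J_i = (201.0/80.7×10⁹)·(0.343/2.59×10^-7 + 0.112/3.83×10^-8 + 0.426/2.69×10^-7) = 0.01451 rad.

14.5 mrad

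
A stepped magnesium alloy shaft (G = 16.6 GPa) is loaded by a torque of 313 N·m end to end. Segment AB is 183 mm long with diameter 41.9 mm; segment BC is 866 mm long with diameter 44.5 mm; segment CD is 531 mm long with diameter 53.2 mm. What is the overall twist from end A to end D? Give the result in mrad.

J_AB = π(0.0419)⁴/32 = 3.03×10^-7 m⁴; J_BC = π(0.0445)⁴/32 = 3.85×10^-7 m⁴; J_CD = π(0.0532)⁴/32 = 7.86×10^-7 m⁴.
θ = (T/G)·Σ L_i/J_i = (313.0/16.6×10⁹)·(0.183/3.03×10^-7 + 0.866/3.85×10^-7 + 0.531/7.86×10^-7) = 0.06655 rad.

66.5 mrad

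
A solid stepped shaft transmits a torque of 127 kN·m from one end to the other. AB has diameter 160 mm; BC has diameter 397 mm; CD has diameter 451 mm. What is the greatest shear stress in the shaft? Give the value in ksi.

22.9 ksi

Under the same torque, τ_max = 16T/(πd³) is largest where d is smallest — segment AB (d = 160 mm).
τ_max = 16·127000/(π·(0.160)³) = 1.579×10^8 Pa.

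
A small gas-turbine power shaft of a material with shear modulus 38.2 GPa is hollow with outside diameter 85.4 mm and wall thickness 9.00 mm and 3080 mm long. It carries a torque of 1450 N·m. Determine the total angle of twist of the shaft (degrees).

2.10°

J = π(d_o⁴ − d_i⁴)/32 = π(0.0854⁴ − 0.0674⁴)/32 = 3.196×10^-6 m⁴.
θ = T·L/(G·J) = 1450 × 3.08 / (38.2×10⁹ × 3.196×10^-6) = 0.03658 rad.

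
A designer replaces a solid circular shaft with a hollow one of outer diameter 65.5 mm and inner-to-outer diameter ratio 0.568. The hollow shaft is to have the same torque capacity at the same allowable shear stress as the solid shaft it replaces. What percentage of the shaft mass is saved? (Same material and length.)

27.1 %

Equal τ_max and T ⇒ the solid shaft needs d_s³ = d_o³(1−k⁴), so d_s = 65.5·(1−0.568⁴)^(1/3) = 63.14 mm.
Area ratio A_h/A_s = d_o²(1−k²)/d_s² = (1−k²)/(1−k⁴)^(2/3) = 0.7289.
Mass saving = 1 − 0.7289 = 27.1 %.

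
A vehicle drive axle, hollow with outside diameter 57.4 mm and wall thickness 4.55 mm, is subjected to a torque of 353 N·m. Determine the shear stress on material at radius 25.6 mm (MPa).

J = π(d_o⁴ − d_i⁴)/32 = π(0.0574⁴ − 0.0483⁴)/32 = 5.314×10^-7 m⁴.
Shear stress varies linearly with radius: τ = T·r/J = 353.0 × 0.0256 / 5.314×10^-7 = 1.700×10^7 Pa.

17.0 MPa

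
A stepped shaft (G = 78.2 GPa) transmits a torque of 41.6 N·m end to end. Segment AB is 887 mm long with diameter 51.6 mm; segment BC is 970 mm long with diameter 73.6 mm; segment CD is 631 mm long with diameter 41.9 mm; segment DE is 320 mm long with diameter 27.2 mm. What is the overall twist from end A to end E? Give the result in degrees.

J_AB = π(0.0516)⁴/32 = 6.96×10^-7 m⁴; J_BC = π(0.0736)⁴/32 = 2.88×10^-6 m⁴; J_CD = π(0.0419)⁴/32 = 3.03×10^-7 m⁴; J_DE = π(0.0272)⁴/32 = 5.37×10^-8 m⁴.
θ = (T/G)·Σ L_i/J_i = (41.60/78.2×10⁹)·(0.887/6.96×10^-7 + 0.970/2.88×10^-6 + 0.631/3.03×10^-7 + 0.320/5.37×10^-8) = 5.134×10^-3 rad.

0.294°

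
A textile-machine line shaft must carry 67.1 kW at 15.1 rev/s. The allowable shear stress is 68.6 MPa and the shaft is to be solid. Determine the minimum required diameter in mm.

37.4 mm

ω = 2π·15.1 = 94.88 rad/s, so T = P/ω = 67.1×10³ / 94.88 = 707.2 N·m.
For a solid shaft τ_max = 16T/(πd³), so d = (16T/(π τ_allow))^(1/3) = (16·707.2/(π·6.86×10^7))^(1/3) = 0.03745 m.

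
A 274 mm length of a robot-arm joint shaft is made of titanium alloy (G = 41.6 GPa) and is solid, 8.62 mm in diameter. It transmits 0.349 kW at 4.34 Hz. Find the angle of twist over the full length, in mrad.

ω = 2π·4.34 = 27.27 rad/s, so T = P/ω = 0.349×10³ / 27.27 = 12.80 N·m.
J = πd⁴/32 = π(0.00862)⁴/32 = 5.420×10^-10 m⁴.
θ = T·L/(G·J) = 12.80 × 0.274 / (41.6×10⁹ × 5.420×10^-10) = 0.1555 rad.

156 mrad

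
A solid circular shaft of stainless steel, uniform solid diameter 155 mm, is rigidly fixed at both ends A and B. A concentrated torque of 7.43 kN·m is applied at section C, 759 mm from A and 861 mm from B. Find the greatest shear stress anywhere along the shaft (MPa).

With uniform GJ and both ends fixed, compatibility θ_AC = θ_CB gives T_A·a = T_B·b, together with T_A + T_B = T₀.
T_A = T₀·b/(a+b) = 7430·861/1620 = 3949 N·m; T_B = 3481 N·m.
τ in each portion: τ_AC = 5.40×10^6 Pa, τ_CB = 4.76×10^6 Pa; maximum is in AC.
τ_max = T_AC·r/J = 3949·0.0775/5.67×10^-5 = 5.401×10^6 Pa.

5.40 MPa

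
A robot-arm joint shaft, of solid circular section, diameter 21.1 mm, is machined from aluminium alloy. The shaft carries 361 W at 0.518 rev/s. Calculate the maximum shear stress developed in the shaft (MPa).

60.1 MPa

ω = 2π·0.518 = 3.255 rad/s, so T = P/ω = 361 / 3.255 = 110.9 N·m.
J = πd⁴/32 = π(0.0211)⁴/32 = 1.946×10^-8 m⁴.
τ_max = T·r/J = 110.9 × 0.0106 / 1.946×10^-8 = 6.013×10^7 Pa.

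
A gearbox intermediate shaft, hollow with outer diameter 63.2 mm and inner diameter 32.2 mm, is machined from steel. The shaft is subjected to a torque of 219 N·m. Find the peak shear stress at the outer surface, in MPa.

J = π(d_o⁴ − d_i⁴)/32 = π(0.0632⁴ − 0.0322⁴)/32 = 1.461×10^-6 m⁴.
τ_max = T·r/J = 219.0 × 0.0316 / 1.461×10^-6 = 4.738×10^6 Pa.

4.74 MPa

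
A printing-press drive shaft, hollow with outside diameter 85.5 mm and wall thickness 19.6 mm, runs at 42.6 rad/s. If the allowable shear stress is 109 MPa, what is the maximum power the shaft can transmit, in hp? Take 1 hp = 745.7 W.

J = π(d_o⁴ − d_i⁴)/32 = π(0.0855⁴ − 0.0463⁴)/32 = 4.795×10^-6 m⁴.
T_max = τ_allow·J/r = 1.09×10^8 × 4.795×10^-6 / 0.0428 = 12230 N·m.
ω = 42.6 rad/s, so P_max = T_max·ω = 5.209×10^5 W.

698 hp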